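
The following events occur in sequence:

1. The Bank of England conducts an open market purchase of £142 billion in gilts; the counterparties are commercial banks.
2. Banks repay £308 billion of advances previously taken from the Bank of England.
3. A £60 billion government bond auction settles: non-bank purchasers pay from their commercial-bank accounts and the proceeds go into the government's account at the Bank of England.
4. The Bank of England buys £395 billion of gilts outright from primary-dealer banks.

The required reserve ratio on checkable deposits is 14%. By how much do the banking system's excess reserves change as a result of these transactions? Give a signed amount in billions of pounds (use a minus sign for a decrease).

+£177.4 billion

OMO purchase (from banks) £142 billion: reserves +£142B, deposits 0.
Discount-window repayment £308 billion: reserves −£308B, deposits 0.
Government account inflow £60 billion: reserves −£60B, deposits −£60B.
OMO purchase (from banks) £395 billion: reserves +£395B, deposits 0.
Totals: Δreserves = +£169B, Δdeposits = −£60B.
Δrequired reserves = 14% × −£60B = −£8.4B.
Δexcess reserves = Δreserves − Δrequired = +£169B − (−£8.4B) = +£177.4 billion.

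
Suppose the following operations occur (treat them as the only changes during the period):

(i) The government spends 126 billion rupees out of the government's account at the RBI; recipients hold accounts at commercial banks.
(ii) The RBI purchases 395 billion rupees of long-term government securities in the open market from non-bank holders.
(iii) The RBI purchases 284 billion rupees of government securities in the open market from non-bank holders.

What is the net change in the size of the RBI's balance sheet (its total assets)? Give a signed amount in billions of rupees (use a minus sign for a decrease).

+679 billion

RBI balance sheet:
  Assets:      Securities +679B
  Liabilities: Bank reserves +805B, Government deposits −126B
Change in total RBI assets = +679 billion.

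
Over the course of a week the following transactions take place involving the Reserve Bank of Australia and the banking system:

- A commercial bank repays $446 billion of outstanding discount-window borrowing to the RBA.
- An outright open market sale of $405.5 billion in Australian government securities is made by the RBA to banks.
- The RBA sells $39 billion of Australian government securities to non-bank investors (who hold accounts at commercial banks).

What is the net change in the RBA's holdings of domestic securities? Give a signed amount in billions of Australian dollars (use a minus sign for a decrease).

-$444.5 billion

Discount-window repayment $446 billion: the RBA's securities portfolio is untouched → 0.
OMO sale (to banks) $405.5 billion: securities removed from the RBA's portfolio → −$405.5B.
Asset sale (to non-banks) $39 billion: securities removed from the RBA's portfolio → −$39B.
Net: 0 − 405.5 − 39 = -$444.5 billion.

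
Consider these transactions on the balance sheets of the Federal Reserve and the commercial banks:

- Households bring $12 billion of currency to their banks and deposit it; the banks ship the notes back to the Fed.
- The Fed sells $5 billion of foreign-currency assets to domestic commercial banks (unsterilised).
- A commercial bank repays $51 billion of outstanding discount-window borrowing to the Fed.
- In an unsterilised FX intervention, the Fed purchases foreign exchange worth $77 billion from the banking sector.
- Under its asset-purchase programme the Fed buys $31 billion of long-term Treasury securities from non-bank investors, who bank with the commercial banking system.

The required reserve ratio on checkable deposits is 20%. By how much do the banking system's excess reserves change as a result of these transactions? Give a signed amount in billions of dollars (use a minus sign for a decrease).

+$55.4 billion

Currency deposit $12 billion: reserves +$12B, deposits +$12B.
FX sale $5 billion: reserves −$5B, deposits 0.
Discount-window repayment $51 billion: reserves −$51B, deposits 0.
FX purchase $77 billion: reserves +$77B, deposits 0.
Asset purchase (from non-banks) $31 billion: reserves +$31B, deposits +$31B.
Totals: Δreserves = +$64B, Δdeposits = +$43B.
Δrequired reserves = 20% × +$43B = +$8.6B.
Δexcess reserves = Δreserves − Δrequired = +$64B − (+$8.6B) = +$55.4 billion.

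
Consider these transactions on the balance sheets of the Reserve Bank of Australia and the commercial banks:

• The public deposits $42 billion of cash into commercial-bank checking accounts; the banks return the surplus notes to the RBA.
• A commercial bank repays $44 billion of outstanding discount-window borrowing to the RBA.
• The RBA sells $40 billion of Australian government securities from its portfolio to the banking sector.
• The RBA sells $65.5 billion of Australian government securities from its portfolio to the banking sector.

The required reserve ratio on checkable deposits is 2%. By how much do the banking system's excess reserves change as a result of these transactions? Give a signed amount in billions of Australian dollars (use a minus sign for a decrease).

-$108.34 billion

Currency deposit $42 billion: reserves +$42B, deposits +$42B.
Discount-window repayment $44 billion: reserves −$44B, deposits 0.
OMO sale (to banks) $40 billion: reserves −$40B, deposits 0.
OMO sale (to banks) $65.5 billion: reserves −$65.5B, deposits 0.
Totals: Δreserves = −$107.5B, Δdeposits = +$42B.
Δrequired reserves = 2% × +$42B = +$0.84B.
Δexcess reserves = Δreserves − Δrequired = −$107.5B − (+$0.84B) = -$108.34 billion.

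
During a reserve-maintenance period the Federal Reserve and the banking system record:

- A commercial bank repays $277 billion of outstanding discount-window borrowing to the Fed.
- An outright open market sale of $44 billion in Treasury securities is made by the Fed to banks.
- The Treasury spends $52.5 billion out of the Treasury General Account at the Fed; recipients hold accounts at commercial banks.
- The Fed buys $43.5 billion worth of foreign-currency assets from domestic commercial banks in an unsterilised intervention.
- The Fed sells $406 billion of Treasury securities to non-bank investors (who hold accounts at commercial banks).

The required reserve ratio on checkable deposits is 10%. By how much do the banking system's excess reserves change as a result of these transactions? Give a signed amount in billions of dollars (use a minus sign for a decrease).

Discount-window repayment $277 billion: reserves −$277B, deposits 0.
OMO sale (to banks) $44 billion: reserves −$44B, deposits 0.
Government spending $52.5 billion: reserves +$52.5B, deposits +$52.5B.
FX purchase $43.5 billion: reserves +$43.5B, deposits 0.
Asset sale (to non-banks) $406 billion: reserves −$406B, deposits −$406B.
Totals: Δreserves = −$631B, Δdeposits = −$353.5B.
Δrequired reserves = 10% × −$353.5B = −$35.35B.
Δexcess reserves = Δreserves − Δrequired = −$631B − (−$35.35B) = -$595.65 billion.

-$595.65 billion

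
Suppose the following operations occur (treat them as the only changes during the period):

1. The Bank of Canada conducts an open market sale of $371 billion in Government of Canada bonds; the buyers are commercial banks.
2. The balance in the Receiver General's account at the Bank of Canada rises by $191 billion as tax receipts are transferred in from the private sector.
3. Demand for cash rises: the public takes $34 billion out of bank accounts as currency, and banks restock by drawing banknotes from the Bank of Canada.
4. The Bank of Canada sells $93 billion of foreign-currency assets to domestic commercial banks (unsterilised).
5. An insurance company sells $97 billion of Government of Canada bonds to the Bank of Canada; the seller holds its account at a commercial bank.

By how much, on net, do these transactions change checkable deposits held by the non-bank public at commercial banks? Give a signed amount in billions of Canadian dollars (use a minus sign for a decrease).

Bank of Canada balance sheet:
  Assets:      Securities −$274B, Foreign assets −$93B
  Liabilities: Bank reserves −$592B, Currency in circulation +$34B, Government deposits +$191B
Commercial banking system:
  Assets:      Reserves at CB −$592B, Securities +$371B, Foreign assets +$93B
  Liabilities: Checkable deposits −$128B
So the change in checkable deposits held by the non-bank public at commercial banks is -$128 billion.

-$128 billion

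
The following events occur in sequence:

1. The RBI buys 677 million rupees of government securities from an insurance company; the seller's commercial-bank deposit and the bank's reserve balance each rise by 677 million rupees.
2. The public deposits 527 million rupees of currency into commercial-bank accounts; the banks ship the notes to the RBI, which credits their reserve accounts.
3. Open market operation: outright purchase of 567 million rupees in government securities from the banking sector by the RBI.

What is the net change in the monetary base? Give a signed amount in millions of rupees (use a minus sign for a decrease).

Asset purchase (from non-banks) 677 million rupees: RBI balance sheet expands → +677M.
Currency deposit 527 million rupees: just a shift between currency and reserves — both are base money → 0.
OMO purchase (from banks) 567 million rupees: RBI balance sheet expands → +567M.
Net: 677 + 0 + 567 = +1244 million.

+1244 million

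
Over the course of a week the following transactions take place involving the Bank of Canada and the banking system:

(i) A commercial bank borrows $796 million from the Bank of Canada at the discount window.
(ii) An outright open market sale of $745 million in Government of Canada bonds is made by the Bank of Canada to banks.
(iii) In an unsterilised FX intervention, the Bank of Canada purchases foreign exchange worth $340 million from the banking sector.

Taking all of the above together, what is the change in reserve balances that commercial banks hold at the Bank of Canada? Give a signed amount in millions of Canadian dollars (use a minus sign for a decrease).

Discount-window loan $796 million: the loan is credited to the bank's reserve account → +$796M.
OMO sale (to banks) $745 million: the buying banks pay out of their reserve balances → −$745M.
FX purchase $340 million: the Bank of Canada pays by crediting reserve accounts → +$340M.
Net: 796 − 745 + 340 = +$391 million.

+$391 million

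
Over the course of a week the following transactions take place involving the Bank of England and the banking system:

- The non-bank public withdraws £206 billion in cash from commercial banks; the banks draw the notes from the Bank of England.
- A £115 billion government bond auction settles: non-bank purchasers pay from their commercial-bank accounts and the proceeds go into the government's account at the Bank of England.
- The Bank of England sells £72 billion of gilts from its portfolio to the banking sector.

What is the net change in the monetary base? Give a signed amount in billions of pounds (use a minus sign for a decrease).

Currency withdrawal £206 billion: just a shift between currency and reserves — both are base money → 0.
Government account inflow £115 billion: reserves shift to a non-base liability → −£115B.
OMO sale (to banks) £72 billion: Bank of England balance sheet contracts → −£72B.
Net: 0 − 115 − 72 = -£187 billion.

-£187 billion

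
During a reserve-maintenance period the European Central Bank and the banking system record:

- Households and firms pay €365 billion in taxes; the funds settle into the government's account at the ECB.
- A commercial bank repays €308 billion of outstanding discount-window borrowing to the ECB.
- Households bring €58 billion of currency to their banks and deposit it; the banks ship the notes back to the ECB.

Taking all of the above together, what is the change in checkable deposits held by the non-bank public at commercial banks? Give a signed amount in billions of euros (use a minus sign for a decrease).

ECB balance sheet:
  Assets:      Loans to banks −€308B
  Liabilities: Bank reserves −€615B, Currency in circulation −€58B, Government deposits +€365B
Commercial banking system:
  Assets:      Reserves at CB −€615B
  Liabilities: Checkable deposits −€307B, Borrowings from CB −€308B
So the change in checkable deposits held by the non-bank public at commercial banks is -€307 billion.

-€307 billion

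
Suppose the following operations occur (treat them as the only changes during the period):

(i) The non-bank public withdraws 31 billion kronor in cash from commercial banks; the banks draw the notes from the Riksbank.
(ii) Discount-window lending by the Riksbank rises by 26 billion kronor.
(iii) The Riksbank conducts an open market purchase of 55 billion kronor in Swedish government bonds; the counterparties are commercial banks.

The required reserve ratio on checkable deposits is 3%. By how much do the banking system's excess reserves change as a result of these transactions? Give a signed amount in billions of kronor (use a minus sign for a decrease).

Currency withdrawal 31 billion kronor: reserves −31B, deposits −31B.
Discount-window loan 26 billion kronor: reserves +26B, deposits 0.
OMO purchase (from banks) 55 billion kronor: reserves +55B, deposits 0.
Totals: Δreserves = +50B, Δdeposits = −31B.
Δrequired reserves = 3% × −31B = −0.93B.
Δexcess reserves = Δreserves − Δrequired = +50B − (−0.93B) = +50.93 billion.

+50.93 billion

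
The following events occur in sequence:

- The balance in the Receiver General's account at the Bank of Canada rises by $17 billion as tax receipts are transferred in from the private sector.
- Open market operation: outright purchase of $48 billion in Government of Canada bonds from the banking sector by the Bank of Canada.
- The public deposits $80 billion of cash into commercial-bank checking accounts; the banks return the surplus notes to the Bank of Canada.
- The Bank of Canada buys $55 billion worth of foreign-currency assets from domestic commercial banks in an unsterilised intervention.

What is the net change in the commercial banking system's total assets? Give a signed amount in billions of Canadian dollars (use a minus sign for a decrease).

+$63 billion

Government account inflow $17 billion: bank balance sheets shrink → −$17B.
OMO purchase (from banks) $48 billion: just an asset swap on bank balance sheets → 0.
Currency deposit $80 billion: bank balance sheets expand → +$80B.
FX purchase $55 billion: just an asset swap on bank balance sheets → 0.
Net: −17 + 0 + 80 + 0 = +$63 billion.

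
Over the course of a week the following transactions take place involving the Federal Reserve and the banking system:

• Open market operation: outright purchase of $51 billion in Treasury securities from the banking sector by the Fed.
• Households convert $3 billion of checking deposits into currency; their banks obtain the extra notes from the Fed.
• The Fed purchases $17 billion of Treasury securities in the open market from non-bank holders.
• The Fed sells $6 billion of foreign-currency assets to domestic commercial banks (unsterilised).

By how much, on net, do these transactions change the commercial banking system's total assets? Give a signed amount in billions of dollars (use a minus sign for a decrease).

+$14 billion

OMO purchase (from banks) $51 billion: just an asset swap on bank balance sheets → 0.
Currency withdrawal $3 billion: bank balance sheets shrink → −$3B.
Asset purchase (from non-banks) $17 billion: bank balance sheets expand → +$17B.
FX sale $6 billion: just an asset swap on bank balance sheets → 0.
Net: 0 − 3 + 17 + 0 = +$14 billion.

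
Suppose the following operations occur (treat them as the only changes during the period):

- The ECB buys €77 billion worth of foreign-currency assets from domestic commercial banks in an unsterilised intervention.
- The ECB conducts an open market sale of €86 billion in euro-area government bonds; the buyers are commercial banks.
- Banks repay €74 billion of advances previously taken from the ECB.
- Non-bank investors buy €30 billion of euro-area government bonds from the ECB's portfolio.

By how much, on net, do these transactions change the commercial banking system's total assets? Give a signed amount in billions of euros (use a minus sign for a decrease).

ECB balance sheet:
  Assets:      Securities −€116B, Loans to banks −€74B, Foreign assets +€77B
  Liabilities: Bank reserves −€113B
Commercial banking system:
  Assets:      Reserves at CB −€113B, Securities +€86B, Foreign assets −€77B
  Liabilities: Checkable deposits −€30B, Borrowings from CB −€74B
Change in total bank assets = -€104 billion.

-€104 billion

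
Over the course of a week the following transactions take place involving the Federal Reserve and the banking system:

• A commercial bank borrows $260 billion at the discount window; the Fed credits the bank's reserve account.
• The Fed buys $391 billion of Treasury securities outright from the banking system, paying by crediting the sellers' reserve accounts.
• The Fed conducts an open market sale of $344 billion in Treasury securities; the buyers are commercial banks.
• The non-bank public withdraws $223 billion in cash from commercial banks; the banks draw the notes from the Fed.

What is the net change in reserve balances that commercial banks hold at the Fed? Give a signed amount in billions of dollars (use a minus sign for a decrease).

Discount-window loan $260 billion: the loan is credited to the bank's reserve account → +$260B.
OMO purchase (from banks) $391 billion: the Fed pays by crediting reserve accounts → +$391B.
OMO sale (to banks) $344 billion: the buying banks pay out of their reserve balances → −$344B.
Currency withdrawal $223 billion: banks swap reserves for currency → −$223B.
Net: 260 + 391 − 344 − 223 = +$84 billion.

+$84 billion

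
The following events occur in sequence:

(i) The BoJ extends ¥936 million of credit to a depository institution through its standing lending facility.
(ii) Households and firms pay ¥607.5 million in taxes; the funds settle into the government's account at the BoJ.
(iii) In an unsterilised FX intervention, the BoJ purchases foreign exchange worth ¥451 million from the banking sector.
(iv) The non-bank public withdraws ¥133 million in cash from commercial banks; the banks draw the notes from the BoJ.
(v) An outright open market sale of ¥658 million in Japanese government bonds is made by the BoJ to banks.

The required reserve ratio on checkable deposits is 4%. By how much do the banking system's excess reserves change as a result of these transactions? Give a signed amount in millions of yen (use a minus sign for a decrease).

+¥18.12 million

Discount-window loan ¥936 million: reserves +¥936M, deposits 0.
Government account inflow ¥607.5 million: reserves −¥607.5M, deposits −¥607.5M.
FX purchase ¥451 million: reserves +¥451M, deposits 0.
Currency withdrawal ¥133 million: reserves −¥133M, deposits −¥133M.
OMO sale (to banks) ¥658 million: reserves −¥658M, deposits 0.
Totals: Δreserves = −¥11.5M, Δdeposits = −¥740.5M.
Δrequired reserves = 4% × −¥740.5M = −¥29.62M.
Δexcess reserves = Δreserves − Δrequired = −¥11.5M − (−¥29.62M) = +¥18.12 million.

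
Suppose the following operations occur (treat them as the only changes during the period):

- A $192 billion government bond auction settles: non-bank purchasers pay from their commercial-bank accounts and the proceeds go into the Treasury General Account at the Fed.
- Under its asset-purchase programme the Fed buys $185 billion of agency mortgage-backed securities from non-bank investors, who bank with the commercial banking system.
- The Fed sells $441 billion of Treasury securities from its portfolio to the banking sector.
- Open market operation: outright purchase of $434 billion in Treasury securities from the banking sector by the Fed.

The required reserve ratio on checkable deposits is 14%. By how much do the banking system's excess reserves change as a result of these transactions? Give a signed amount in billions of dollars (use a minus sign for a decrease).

Government account inflow $192 billion: reserves −$192B, deposits −$192B.
Asset purchase (from non-banks) $185 billion: reserves +$185B, deposits +$185B.
OMO sale (to banks) $441 billion: reserves −$441B, deposits 0.
OMO purchase (from banks) $434 billion: reserves +$434B, deposits 0.
Totals: Δreserves = −$14B, Δdeposits = −$7B.
Δrequired reserves = 14% × −$7B = −$0.98B.
Δexcess reserves = Δreserves − Δrequired = −$14B − (−$0.98B) = -$13.02 billion.

-$13.02 billion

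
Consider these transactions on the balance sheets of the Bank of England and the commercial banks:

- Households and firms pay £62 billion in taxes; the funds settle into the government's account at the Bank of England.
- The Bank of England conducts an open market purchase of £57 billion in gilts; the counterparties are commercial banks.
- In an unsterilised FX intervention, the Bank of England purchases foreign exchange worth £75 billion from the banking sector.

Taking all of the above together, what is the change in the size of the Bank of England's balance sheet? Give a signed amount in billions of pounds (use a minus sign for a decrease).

+£132 billion

Bank of England balance sheet:
  Assets:      Securities +£57B, Foreign assets +£75B
  Liabilities: Bank reserves +£70B, Government deposits +£62B
Change in total Bank of England assets = +£132 billion.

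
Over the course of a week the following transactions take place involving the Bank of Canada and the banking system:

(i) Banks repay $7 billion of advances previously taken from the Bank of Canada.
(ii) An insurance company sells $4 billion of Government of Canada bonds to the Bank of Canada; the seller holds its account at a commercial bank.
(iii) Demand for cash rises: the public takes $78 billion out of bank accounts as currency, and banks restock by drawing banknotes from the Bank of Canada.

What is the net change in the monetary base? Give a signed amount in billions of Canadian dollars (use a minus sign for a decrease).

-$3 billion

Bank of Canada balance sheet:
  Assets:      Securities +$4B, Loans to banks −$7B
  Liabilities: Bank reserves −$81B, Currency in circulation +$78B
Commercial banking system:
  Assets:      Reserves at CB −$81B
  Liabilities: Checkable deposits −$74B, Borrowings from CB −$7B
Monetary base = currency + reserves: +$78B + (−$81B) = -$3 billion.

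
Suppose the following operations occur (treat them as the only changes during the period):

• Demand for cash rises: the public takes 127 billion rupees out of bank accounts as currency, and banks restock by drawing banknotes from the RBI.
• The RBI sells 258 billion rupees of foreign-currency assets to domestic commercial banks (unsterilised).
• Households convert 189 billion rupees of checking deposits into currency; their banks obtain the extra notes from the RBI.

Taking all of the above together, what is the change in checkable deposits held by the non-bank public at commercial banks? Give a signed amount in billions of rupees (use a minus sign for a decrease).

Currency withdrawal 127 billion rupees: non-bank counterparties' bank balances fall → −127B.
FX sale 258 billion rupees: the counterparty is a bank, so public deposits are unchanged → 0.
Currency withdrawal 189 billion rupees: non-bank counterparties' bank balances fall → −189B.
Net: −127 + 0 − 189 = -316 billion.

-316 billion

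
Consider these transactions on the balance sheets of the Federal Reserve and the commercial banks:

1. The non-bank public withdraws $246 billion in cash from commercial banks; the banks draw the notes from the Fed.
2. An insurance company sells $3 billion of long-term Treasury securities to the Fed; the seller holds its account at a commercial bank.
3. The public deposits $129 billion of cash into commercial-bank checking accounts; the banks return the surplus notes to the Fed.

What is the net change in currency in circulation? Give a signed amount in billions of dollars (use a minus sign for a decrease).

+$117 billion

Currency withdrawal $246 billion: notes leave the central bank → +$246B.
Asset purchase (from non-banks) $3 billion: no currency enters or leaves circulation → 0.
Currency deposit $129 billion: notes return to the central bank → −$129B.
Net: 246 + 0 − 129 = +$117 billion.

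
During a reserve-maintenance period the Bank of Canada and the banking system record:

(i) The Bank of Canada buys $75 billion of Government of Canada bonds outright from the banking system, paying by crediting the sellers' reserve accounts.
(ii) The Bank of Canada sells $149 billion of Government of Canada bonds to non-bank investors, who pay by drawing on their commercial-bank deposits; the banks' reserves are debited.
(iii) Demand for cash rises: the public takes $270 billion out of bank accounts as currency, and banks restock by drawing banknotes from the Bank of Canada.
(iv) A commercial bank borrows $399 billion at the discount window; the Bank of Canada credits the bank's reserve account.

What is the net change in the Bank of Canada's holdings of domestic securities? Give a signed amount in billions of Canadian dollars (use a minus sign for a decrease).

OMO purchase (from banks) $75 billion: securities added to the Bank of Canada's portfolio → +$75B.
Asset sale (to non-banks) $149 billion: securities removed from the Bank of Canada's portfolio → −$149B.
Currency withdrawal $270 billion: the Bank of Canada's securities portfolio is untouched → 0.
Discount-window loan $399 billion: the Bank of Canada's securities portfolio is untouched → 0.
Net: 75 − 149 + 0 + 0 = -$74 billion.

-$74 billion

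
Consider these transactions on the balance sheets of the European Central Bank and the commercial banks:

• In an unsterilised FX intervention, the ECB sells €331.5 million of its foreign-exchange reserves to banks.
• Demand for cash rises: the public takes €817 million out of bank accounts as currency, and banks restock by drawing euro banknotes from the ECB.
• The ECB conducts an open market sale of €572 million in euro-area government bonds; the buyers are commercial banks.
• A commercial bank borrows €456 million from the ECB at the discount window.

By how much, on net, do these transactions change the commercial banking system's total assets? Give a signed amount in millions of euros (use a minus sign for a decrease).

FX sale €331.5 million: just an asset swap on bank balance sheets → 0.
Currency withdrawal €817 million: bank balance sheets shrink → −€817M.
OMO sale (to banks) €572 million: just an asset swap on bank balance sheets → 0.
Discount-window loan €456 million: bank balance sheets expand → +€456M.
Net: 0 − 817 + 0 + 456 = -€361 million.

-€361 million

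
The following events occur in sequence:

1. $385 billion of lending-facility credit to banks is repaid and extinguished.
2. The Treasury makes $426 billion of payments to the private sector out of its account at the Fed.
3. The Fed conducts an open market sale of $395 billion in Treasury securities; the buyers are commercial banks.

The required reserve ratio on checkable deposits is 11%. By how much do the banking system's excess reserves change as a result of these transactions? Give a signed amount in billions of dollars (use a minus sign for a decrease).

-$400.86 billion

Discount-window repayment $385 billion: reserves −$385B, deposits 0.
Government spending $426 billion: reserves +$426B, deposits +$426B.
OMO sale (to banks) $395 billion: reserves −$395B, deposits 0.
Totals: Δreserves = −$354B, Δdeposits = +$426B.
Δrequired reserves = 11% × +$426B = +$46.86B.
Δexcess reserves = Δreserves − Δrequired = −$354B − (+$46.86B) = -$400.86 billion.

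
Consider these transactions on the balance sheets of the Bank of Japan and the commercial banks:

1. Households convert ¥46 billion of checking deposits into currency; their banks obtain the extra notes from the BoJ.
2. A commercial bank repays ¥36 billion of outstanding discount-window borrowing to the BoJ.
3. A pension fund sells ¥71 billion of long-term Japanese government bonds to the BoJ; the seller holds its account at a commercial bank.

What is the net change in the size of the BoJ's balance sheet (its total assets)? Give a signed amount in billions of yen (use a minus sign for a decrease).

BoJ balance sheet:
  Assets:      Securities +¥71B, Loans to banks −¥36B
  Liabilities: Bank reserves −¥11B, Currency in circulation +¥46B
Commercial banking system:
  Assets:      Reserves at CB −¥11B
  Liabilities: Checkable deposits +¥25B, Borrowings from CB −¥36B
Change in total BoJ assets = +¥35 billion.

+¥35 billion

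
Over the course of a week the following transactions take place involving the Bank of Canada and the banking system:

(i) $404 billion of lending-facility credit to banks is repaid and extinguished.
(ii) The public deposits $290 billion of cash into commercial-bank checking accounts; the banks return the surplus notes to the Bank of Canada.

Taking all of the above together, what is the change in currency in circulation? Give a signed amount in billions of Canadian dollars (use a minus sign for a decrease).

-$290 billion

Discount-window repayment $404 billion: no currency enters or leaves circulation → 0.
Currency deposit $290 billion: notes return to the central bank → −$290B.
Net: 0 − 290 = -$290 billion.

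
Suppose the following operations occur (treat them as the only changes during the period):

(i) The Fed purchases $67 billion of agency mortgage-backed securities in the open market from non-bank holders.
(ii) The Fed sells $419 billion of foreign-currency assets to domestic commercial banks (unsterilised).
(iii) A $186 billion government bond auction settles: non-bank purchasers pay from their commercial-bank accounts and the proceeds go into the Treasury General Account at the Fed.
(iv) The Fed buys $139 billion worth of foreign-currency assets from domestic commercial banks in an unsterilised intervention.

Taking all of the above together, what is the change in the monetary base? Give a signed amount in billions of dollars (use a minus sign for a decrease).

Fed balance sheet:
  Assets:      Securities +$67B, Foreign assets −$280B
  Liabilities: Bank reserves −$399B, Government deposits +$186B
Monetary base = currency + reserves: 0 + (−$399B) = -$399 billion.

-$399 billion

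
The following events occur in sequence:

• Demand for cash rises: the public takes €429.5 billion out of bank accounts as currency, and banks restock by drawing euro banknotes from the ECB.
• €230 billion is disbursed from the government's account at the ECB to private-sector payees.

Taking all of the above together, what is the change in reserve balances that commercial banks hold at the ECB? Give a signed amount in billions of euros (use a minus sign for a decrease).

Currency withdrawal €429.5 billion: banks swap reserves for currency → −€429.5B.
Government spending €230 billion: government payments flow into bank reserve accounts → +€230B.
Net: −429.5 + 230 = -€199.5 billion.

-€199.5 billion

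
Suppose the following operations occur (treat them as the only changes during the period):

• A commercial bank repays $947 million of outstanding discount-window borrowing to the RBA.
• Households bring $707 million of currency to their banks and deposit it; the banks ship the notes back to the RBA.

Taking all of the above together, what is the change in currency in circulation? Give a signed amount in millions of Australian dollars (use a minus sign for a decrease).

-$707 million

RBA balance sheet:
  Assets:      Loans to banks −$947M
  Liabilities: Bank reserves −$240M, Currency in circulation −$707M
Commercial banking system:
  Assets:      Reserves at CB −$240M
  Liabilities: Checkable deposits +$707M, Borrowings from CB −$947M
So the change in currency in circulation is -$707 million.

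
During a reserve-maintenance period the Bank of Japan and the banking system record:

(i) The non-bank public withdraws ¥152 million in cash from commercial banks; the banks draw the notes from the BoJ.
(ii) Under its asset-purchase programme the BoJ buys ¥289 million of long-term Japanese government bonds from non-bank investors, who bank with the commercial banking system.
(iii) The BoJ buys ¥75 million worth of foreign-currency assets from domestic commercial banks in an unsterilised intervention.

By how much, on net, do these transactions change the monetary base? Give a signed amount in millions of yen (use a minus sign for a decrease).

Currency withdrawal ¥152 million: just a shift between currency and reserves — both are base money → 0.
Asset purchase (from non-banks) ¥289 million: BoJ balance sheet expands → +¥289M.
FX purchase ¥75 million: BoJ balance sheet expands → +¥75M.
Net: 0 + 289 + 75 = +¥364 million.

+¥364 million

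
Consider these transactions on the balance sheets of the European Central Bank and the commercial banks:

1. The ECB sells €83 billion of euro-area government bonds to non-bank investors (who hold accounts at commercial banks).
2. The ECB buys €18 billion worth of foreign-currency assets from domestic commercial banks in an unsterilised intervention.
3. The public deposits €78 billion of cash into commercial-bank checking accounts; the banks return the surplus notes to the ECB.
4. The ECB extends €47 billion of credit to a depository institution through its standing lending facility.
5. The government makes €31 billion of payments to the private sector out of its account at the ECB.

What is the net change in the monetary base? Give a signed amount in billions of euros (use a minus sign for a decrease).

Asset sale (to non-banks) €83 billion: ECB balance sheet contracts → −€83B.
FX purchase €18 billion: ECB balance sheet expands → +€18B.
Currency deposit €78 billion: just a shift between currency and reserves — both are base money → 0.
Discount-window loan €47 billion: ECB balance sheet expands → +€47B.
Government spending €31 billion: a non-base liability converts back to reserves → +€31B.
Net: −83 + 18 + 0 + 47 + 31 = +€13 billion.

+€13 billion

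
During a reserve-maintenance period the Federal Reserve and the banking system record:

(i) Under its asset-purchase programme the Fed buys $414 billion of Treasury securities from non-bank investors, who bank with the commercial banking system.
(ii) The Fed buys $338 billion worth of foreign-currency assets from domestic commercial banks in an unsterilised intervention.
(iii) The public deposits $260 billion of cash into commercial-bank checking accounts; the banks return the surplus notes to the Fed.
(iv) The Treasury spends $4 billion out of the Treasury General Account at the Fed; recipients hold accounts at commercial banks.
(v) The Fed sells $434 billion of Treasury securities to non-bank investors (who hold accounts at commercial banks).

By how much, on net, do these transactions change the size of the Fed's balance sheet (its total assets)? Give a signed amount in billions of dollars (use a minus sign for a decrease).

Fed balance sheet:
  Assets:      Securities −$20B, Foreign assets +$338B
  Liabilities: Bank reserves +$582B, Currency in circulation −$260B, Government deposits −$4B
Commercial banking system:
  Assets:      Reserves at CB +$582B, Foreign assets −$338B
  Liabilities: Checkable deposits +$244B
Change in total Fed assets = +$318 billion.

+$318 billion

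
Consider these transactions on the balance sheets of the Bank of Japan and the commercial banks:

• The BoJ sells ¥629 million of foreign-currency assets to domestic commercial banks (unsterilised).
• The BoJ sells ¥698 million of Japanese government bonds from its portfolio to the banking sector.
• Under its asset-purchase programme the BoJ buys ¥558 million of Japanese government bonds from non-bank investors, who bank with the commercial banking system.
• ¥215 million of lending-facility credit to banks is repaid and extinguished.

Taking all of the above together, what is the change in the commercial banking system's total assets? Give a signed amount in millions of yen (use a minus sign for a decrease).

FX sale ¥629 million: just an asset swap on bank balance sheets → 0.
OMO sale (to banks) ¥698 million: just an asset swap on bank balance sheets → 0.
Asset purchase (from non-banks) ¥558 million: bank balance sheets expand → +¥558M.
Discount-window repayment ¥215 million: bank balance sheets shrink → −¥215M.
Net: 0 + 0 + 558 − 215 = +¥343 million.

+¥343 million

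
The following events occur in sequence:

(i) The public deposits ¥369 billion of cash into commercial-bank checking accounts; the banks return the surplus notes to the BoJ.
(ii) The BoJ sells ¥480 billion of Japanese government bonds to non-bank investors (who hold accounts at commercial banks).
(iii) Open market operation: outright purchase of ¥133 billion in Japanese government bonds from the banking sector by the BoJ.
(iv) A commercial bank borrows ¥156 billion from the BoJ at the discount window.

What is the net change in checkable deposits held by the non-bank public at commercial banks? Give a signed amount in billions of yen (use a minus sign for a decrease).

-¥111 billion

BoJ balance sheet:
  Assets:      Securities −¥347B, Loans to banks +¥156B
  Liabilities: Bank reserves +¥178B, Currency in circulation −¥369B
Commercial banking system:
  Assets:      Reserves at CB +¥178B, Securities −¥133B
  Liabilities: Checkable deposits −¥111B, Borrowings from CB +¥156B
So the change in checkable deposits held by the non-bank public at commercial banks is -¥111 billion.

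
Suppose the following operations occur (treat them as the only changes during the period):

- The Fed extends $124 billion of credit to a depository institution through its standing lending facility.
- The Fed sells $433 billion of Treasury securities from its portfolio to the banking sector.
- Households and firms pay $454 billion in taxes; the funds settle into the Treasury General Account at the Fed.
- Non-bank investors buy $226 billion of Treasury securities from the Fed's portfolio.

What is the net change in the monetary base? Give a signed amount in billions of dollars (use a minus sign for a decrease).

-$989 billion

Discount-window loan $124 billion: Fed balance sheet expands → +$124B.
OMO sale (to banks) $433 billion: Fed balance sheet contracts → −$433B.
Government account inflow $454 billion: reserves shift to a non-base liability → −$454B.
Asset sale (to non-banks) $226 billion: Fed balance sheet contracts → −$226B.
Net: 124 − 433 − 454 − 226 = -$989 billion.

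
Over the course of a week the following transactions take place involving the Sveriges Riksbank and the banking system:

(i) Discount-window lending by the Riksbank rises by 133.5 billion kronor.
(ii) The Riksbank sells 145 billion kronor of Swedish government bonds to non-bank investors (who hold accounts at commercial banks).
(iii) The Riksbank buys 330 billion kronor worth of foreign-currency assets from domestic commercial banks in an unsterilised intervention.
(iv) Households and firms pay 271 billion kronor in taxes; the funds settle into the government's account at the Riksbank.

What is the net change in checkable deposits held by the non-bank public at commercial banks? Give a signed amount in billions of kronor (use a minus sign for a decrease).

Discount-window loan 133.5 billion kronor: the counterparty is a bank, so public deposits are unchanged → 0.
Asset sale (to non-banks) 145 billion kronor: non-bank counterparties' bank balances fall → −145B.
FX purchase 330 billion kronor: the counterparty is a bank, so public deposits are unchanged → 0.
Government account inflow 271 billion kronor: non-bank counterparties' bank balances fall → −271B.
Net: 0 − 145 + 0 − 271 = -416 billion.

-416 billion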